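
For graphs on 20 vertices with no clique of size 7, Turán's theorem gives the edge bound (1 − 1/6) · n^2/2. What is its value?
Turán density bound = (5/6) · 20^2/2 = 500/3 ≈ 166.6667

Turán's theorem: ex(n, K_{r+1}) is achieved by the complete r-partite Turán graph T(n, r) with parts as balanced as possible, and is at most (1 − 1/r) · n^2/2. For r = 6, n = 20: the density bound is (5/6) · 400/2 = 500/3 ≈ 166.6667. The integer-valued extremum is e(T(20, 6)) = 166, which is strictly less than the density bound 500/3 since 6 ∤ 20 (the parts of T(20, 6) cannot all be equal).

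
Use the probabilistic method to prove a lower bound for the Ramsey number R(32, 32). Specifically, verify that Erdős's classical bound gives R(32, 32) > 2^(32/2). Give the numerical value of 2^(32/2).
2^(32/2) = 65536; so R(32, 32) > 65536

Colour each edge of K_n uniformly at random with red/blue. The expected number of monochromatic K_32 is C(n, 32) · 2 · 2^(−C(32,2)). If C(n, 32) · 2^(1 − C(32,2)) < 1, then with positive probability no monochromatic K_32 exists, so R(32, 32) > n. The standard estimate C(n, 32) ≤ n^32/32! shows this inequality holds whenever n ≤ 2^(32/2) (since 32! · 2^(C(32,2) − 1) > 2^(32^2/2) ≥ n^32). Hence R(32, 32) > 2^(32/2) = 65536.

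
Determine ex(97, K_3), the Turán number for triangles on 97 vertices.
ex(97, K_3) = ⌊97^2/4⌋ = 2352

Mantel (1907): a triangle-free graph on n vertices has at most ⌊n^2/4⌋ edges, with equality for the complete bipartite graph K_{⌊n/2⌋, ⌈n/2⌉}. For n = 97: ⌊97^2/4⌋ = ⌊9409/4⌋ = 2352. The extremal graph is K_{48, 49}, which has 48·49 = 2352 edges.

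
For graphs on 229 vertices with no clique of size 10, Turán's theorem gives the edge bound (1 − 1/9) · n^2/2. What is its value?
Turán density bound = (8/9) · 229^2/2 = 209764/9 ≈ 23307.1111

Turán's theorem: ex(n, K_{r+1}) is achieved by the complete r-partite Turán graph T(n, r) with parts as balanced as possible, and is at most (1 − 1/r) · n^2/2. For r = 9, n = 229: the density bound is (8/9) · 52441/2 = 209764/9 ≈ 23307.1111. The integer-valued extremum is e(T(229, 9)) = 23306, which is strictly less than the density bound 209764/9 since 9 ∤ 229 (the parts of T(229, 9) cannot all be equal).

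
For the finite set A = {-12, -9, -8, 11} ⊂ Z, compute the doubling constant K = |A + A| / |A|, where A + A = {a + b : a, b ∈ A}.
K = |A + A| / |A| = 10/4 = 5/2

Enumerate A + A = {a + b : a, b ∈ A}. With |A| = 4, there are |A|^2 = 16 ordered sum pairs; collecting distinct values, A + A = {-24, -21, -20, -18, -17, -16, -1, 2, 3, 22}, so |A + A| = 10. Thus K = 10/4 = 5/2. For comparison, the minimum possible |A + A| over all 4-element sets is 2·4 − 1 = 7 (so min K = 7/4), attained only by arithmetic progressions.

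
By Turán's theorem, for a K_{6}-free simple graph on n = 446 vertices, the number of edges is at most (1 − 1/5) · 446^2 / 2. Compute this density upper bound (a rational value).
Turán density bound = (4/5) · 446^2/2 = 397832/5 ≈ 79566.4

Turán's theorem: ex(n, K_{r+1}) is achieved by the complete r-partite Turán graph T(n, r) with parts as balanced as possible, and is at most (1 − 1/r) · n^2/2. For r = 5, n = 446: the density bound is (4/5) · 198916/2 = 397832/5 ≈ 79566.4. The integer-valued extremum is e(T(446, 5)) = 79566, which is strictly less than the density bound 397832/5 since 5 ∤ 446 (the parts of T(446, 5) cannot all be equal).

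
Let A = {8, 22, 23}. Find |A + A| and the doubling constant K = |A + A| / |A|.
K = |A + A| / |A| = 6/3 = 2

Enumerate A + A = {a + b : a, b ∈ A}. With |A| = 3, there are |A|^2 = 9 ordered sum pairs; collecting distinct values, A + A = {16, 30, 31, 44, 45, 46}, so |A + A| = 6. Thus K = 6/3 = 2. For comparison, the minimum possible |A + A| over all 3-element sets is 2·3 − 1 = 5 (so min K = 5/3), attained only by arithmetic progressions.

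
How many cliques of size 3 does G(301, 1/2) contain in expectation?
E[# K_3] = C(301, 3) · (1/2)^C(3, 2) = 4499950 / 2^3 = 2249975/4 = 562493.75

For each 3-subset S of vertices (there are C(301, 3) = 4499950 such S), let X_S = 1 if S induces a K_3 (all C(3, 2) = 3 edges present). Then P(X_S = 1) = (1/2)^3 = 1/8. By linearity of expectation, E[# K_3] = C(301, 3) · (1/2)^3 = 4499950 / 8 = 2249975/4 = 562493.75.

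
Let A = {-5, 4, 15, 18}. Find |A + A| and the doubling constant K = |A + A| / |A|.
K = |A + A| / |A| = 10/4 = 5/2

Enumerate A + A = {a + b : a, b ∈ A}. With |A| = 4, there are |A|^2 = 16 ordered sum pairs; collecting distinct values, A + A = {-10, -1, 8, 10, 13, 19, 22, 30, 33, 36}, so |A + A| = 10. Thus K = 10/4 = 5/2. For comparison, the minimum possible |A + A| over all 4-element sets is 2·4 − 1 = 7 (so min K = 7/4), attained only by arithmetic progressions.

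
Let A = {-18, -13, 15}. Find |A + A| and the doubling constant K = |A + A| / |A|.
K = |A + A| / |A| = 6/3 = 2

Enumerate A + A = {a + b : a, b ∈ A}. With |A| = 3, there are |A|^2 = 9 ordered sum pairs; collecting distinct values, A + A = {-36, -31, -26, -3, 2, 30}, so |A + A| = 6. Thus K = 6/3 = 2. For comparison, the minimum possible |A + A| over all 3-element sets is 2·3 − 1 = 5 (so min K = 5/3), attained only by arithmetic progressions.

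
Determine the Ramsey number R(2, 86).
R(2, 86) = 86

R(2, k) = k for all k ≥ 2: in a 2-colouring of K_k, either some edge is red (a red K_2) or all edges are blue (a blue K_k). And K_{85} coloured all-blue has no blue K_86, so R(2, 86) > 85. Hence R(2, 86) = 86.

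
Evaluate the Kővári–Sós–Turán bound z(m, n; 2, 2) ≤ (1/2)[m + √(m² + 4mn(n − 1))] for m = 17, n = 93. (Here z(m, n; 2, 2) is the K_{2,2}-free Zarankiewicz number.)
z(17, 93; 2, 2) ≤ (1/2)[17 + √(17² + 4·17·93·92)] = (1/2)[17 + √582097] = 389.9764

Kővári–Sós–Turán: let r_1, ..., r_17 be the row sums and z = Σ r_i the total number of 1s. Each pair of columns can share at most one row with both entries 1 (else a 2×2 all-ones block appears), so Σ_i C(r_i, 2) ≤ C(93, 2) = 4278. By convexity Σ_i C(r_i, 2) ≥ 17·C(z/17, 2) = z(z − 17)/(2·17), giving z² − 17z − 17·93·92 ≤ 0 and hence z ≤ (1/2)[17 + √(289 + 4·145452)] = (1/2)[17 + √582097] ≈ (1/2)(17 + 762.9528) = 389.9764.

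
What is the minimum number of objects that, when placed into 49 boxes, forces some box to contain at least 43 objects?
n = (43 − 1)·49 + 1 = 2059

By the generalised pigeonhole principle, to guarantee some box contains ≥ r objects we need more than (r − 1) · k objects total. Threshold: n = (r − 1) · k + 1. With r = 43 and k = 49: n = 42 · 49 + 1 = 2058 + 1 = 2059. For n = 2058 = 42 · 49, we can put exactly 42 objects in every box, avoiding 43 in any single one — so 2059 is tight.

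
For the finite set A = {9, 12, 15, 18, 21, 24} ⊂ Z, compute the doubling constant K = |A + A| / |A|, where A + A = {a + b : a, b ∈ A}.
K = |A + A| / |A| = 11/6

Enumerate A + A = {a + b : a, b ∈ A}. With |A| = 6, there are |A|^2 = 36 ordered sum pairs; collecting distinct values, A + A = {18, 21, 24, 27, 30, 33, 36, 39, 42, 45, 48}, so |A + A| = 11. Thus K = 11/6. Here |A + A| = 2|A| − 1 = 11, the minimum possible — so K = 11/6 is minimal, which holds iff A is an arithmetic progression.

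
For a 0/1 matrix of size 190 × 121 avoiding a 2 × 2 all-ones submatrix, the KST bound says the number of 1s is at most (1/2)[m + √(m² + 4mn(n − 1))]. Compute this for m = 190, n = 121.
z(190, 121; 2, 2) ≤ (1/2)[190 + √(190² + 4·190·121·120)] = (1/2)[190 + √11071300] = 1758.6782

Kővári–Sós–Turán: let r_1, ..., r_190 be the row sums and z = Σ r_i the total number of 1s. Each pair of columns can share at most one row with both entries 1 (else a 2×2 all-ones block appears), so Σ_i C(r_i, 2) ≤ C(121, 2) = 7260. By convexity Σ_i C(r_i, 2) ≥ 190·C(z/190, 2) = z(z − 190)/(2·190), giving z² − 190z − 190·121·120 ≤ 0 and hence z ≤ (1/2)[190 + √(36100 + 4·2758800)] = (1/2)[190 + √11071300] ≈ (1/2)(190 + 3327.3563) = 1758.6782.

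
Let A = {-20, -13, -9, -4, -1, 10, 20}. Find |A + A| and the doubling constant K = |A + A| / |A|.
K = |A + A| / |A| = 27/7

Enumerate A + A = {a + b : a, b ∈ A}. With |A| = 7, there are |A|^2 = 49 ordered sum pairs; collecting distinct values, A + A = {-40, -33, -29, -26, -24, -22, -21, -18, -17, -14, -13, -10, -8, -5, -3, -2, 0, 1, 6, 7, 9, 11, 16, 19, 20, 30, 40}, so |A + A| = 27. Thus K = 27/7. For comparison, the minimum possible |A + A| over all 7-element sets is 2·7 − 1 = 13 (so min K = 13/7), attained only by arithmetic progressions.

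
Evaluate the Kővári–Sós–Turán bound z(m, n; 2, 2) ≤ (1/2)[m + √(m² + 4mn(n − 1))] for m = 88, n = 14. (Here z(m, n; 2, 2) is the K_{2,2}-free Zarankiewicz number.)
z(88, 14; 2, 2) ≤ (1/2)[88 + √(88² + 4·88·14·13)] = (1/2)[88 + √71808] = 177.9851

Kővári–Sós–Turán: let r_1, ..., r_88 be the row sums and z = Σ r_i the total number of 1s. Each pair of columns can share at most one row with both entries 1 (else a 2×2 all-ones block appears), so Σ_i C(r_i, 2) ≤ C(14, 2) = 91. By convexity Σ_i C(r_i, 2) ≥ 88·C(z/88, 2) = z(z − 88)/(2·88), giving z² − 88z − 88·14·13 ≤ 0 and hence z ≤ (1/2)[88 + √(7744 + 4·16016)] = (1/2)[88 + √71808] ≈ (1/2)(88 + 267.9701) = 177.9851.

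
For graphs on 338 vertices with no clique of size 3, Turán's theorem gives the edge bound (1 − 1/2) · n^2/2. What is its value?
Turán density bound = (1/2) · 338^2/2 = 28561

Turán's theorem: ex(n, K_{r+1}) is achieved by the complete r-partite Turán graph T(n, r) with parts as balanced as possible, and is at most (1 − 1/r) · n^2/2. For r = 2, n = 338: the density bound is (1/2) · 114244/2 = 28561. Since 2 ∣ 338, the Turán graph T(338, 2) has parts of equal size 169, and its edge count e(T(338, 2)) = 28561 attains the density bound exactly.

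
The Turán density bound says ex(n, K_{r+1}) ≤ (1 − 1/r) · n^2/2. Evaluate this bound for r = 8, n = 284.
Turán density bound = (7/8) · 284^2/2 = 35287

Turán's theorem: ex(n, K_{r+1}) is achieved by the complete r-partite Turán graph T(n, r) with parts as balanced as possible, and is at most (1 − 1/r) · n^2/2. For r = 8, n = 284: the density bound is (7/8) · 80656/2 = 35287. The integer-valued extremum is e(T(284, 8)) = 35286, which is strictly less than the density bound 35287 since 8 ∤ 284 (the parts of T(284, 8) cannot all be equal).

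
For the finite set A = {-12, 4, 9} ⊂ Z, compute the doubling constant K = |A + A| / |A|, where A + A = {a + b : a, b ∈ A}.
K = |A + A| / |A| = 6/3 = 2

Enumerate A + A = {a + b : a, b ∈ A}. With |A| = 3, there are |A|^2 = 9 ordered sum pairs; collecting distinct values, A + A = {-24, -8, -3, 8, 13, 18}, so |A + A| = 6. Thus K = 6/3 = 2. For comparison, the minimum possible |A + A| over all 3-element sets is 2·3 − 1 = 5 (so min K = 5/3), attained only by arithmetic progressions.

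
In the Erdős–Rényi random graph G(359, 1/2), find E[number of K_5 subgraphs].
E[# K_5] = C(359, 5) · (1/2)^C(5, 2) = 48321765821 / 2^10 ≈ 47189224.434570

For each 5-subset S of vertices (there are C(359, 5) = 48321765821 such S), let X_S = 1 if S induces a K_5 (all C(5, 2) = 10 edges present). Then P(X_S = 1) = (1/2)^10 = 1/1024. By linearity of expectation, E[# K_5] = C(359, 5) · (1/2)^10 = 48321765821 / 1024 ≈ 47189224.434570.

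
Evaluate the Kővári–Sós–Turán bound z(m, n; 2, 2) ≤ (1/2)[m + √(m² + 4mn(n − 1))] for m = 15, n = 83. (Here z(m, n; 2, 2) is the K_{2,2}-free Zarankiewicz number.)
z(15, 83; 2, 2) ≤ (1/2)[15 + √(15² + 4·15·83·82)] = (1/2)[15 + √408585] = 327.1033

Kővári–Sós–Turán: let r_1, ..., r_15 be the row sums and z = Σ r_i the total number of 1s. Each pair of columns can share at most one row with both entries 1 (else a 2×2 all-ones block appears), so Σ_i C(r_i, 2) ≤ C(83, 2) = 3403. By convexity Σ_i C(r_i, 2) ≥ 15·C(z/15, 2) = z(z − 15)/(2·15), giving z² − 15z − 15·83·82 ≤ 0 and hence z ≤ (1/2)[15 + √(225 + 4·102090)] = (1/2)[15 + √408585] ≈ (1/2)(15 + 639.2065) = 327.1033.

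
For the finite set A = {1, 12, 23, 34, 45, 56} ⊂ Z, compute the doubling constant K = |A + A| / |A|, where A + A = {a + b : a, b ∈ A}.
K = |A + A| / |A| = 11/6

Enumerate A + A = {a + b : a, b ∈ A}. With |A| = 6, there are |A|^2 = 36 ordered sum pairs; collecting distinct values, A + A = {2, 13, 24, 35, 46, 57, 68, 79, 90, 101, 112}, so |A + A| = 11. Thus K = 11/6. Here |A + A| = 2|A| − 1 = 11, the minimum possible — so K = 11/6 is minimal, which holds iff A is an arithmetic progression.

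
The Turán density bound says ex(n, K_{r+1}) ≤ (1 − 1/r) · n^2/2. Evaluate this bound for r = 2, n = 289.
Turán density bound = (1/2) · 289^2/2 = 83521/4 ≈ 20880.25

Turán's theorem: ex(n, K_{r+1}) is achieved by the complete r-partite Turán graph T(n, r) with parts as balanced as possible, and is at most (1 − 1/r) · n^2/2. For r = 2, n = 289: the density bound is (1/2) · 83521/2 = 83521/4 ≈ 20880.25. The integer-valued extremum is e(T(289, 2)) = 20880, which is strictly less than the density bound 83521/4 since 2 ∤ 289 (the parts of T(289, 2) cannot all be equal).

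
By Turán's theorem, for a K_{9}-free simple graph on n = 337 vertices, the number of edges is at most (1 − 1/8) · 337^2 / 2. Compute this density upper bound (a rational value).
Turán density bound = (7/8) · 337^2/2 = 794983/16 ≈ 49686.4375

Turán's theorem: ex(n, K_{r+1}) is achieved by the complete r-partite Turán graph T(n, r) with parts as balanced as possible, and is at most (1 − 1/r) · n^2/2. For r = 8, n = 337: the density bound is (7/8) · 113569/2 = 794983/16 ≈ 49686.4375. The integer-valued extremum is e(T(337, 8)) = 49686, which is strictly less than the density bound 794983/16 since 8 ∤ 337 (the parts of T(337, 8) cannot all be equal).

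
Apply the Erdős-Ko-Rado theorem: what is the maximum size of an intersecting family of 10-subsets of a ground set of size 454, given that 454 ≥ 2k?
max |F| = C(453, 9) = 2043569477203542200

The Erdős-Ko-Rado theorem states: for n ≥ 2k, an intersecting family of k-subsets of an n-element set has size at most C(n − 1, k − 1), with equality for 'star' families {A ⊆ [n] : |A| = k, i ∈ A} (fix an element i). For n = 454, k = 10: C(453, 9) = 2043569477203542200.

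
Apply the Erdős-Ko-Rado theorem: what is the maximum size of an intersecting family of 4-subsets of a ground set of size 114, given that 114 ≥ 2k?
max |F| = C(113, 3) = 234136

Erdős-Ko-Rado (1961): when n ≥ 2k, max |F| = C(n−1, k−1). The bound is attained by the star {A : i ∈ A} for any fixed i ∈ [n]. Here C(114−1, 4−1) = C(113, 3) = 234136.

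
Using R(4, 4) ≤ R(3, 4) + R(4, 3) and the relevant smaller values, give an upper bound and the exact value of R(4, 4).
R(4, 4) ≤ R(3, 4) + R(4, 3) = 9 + 9 = 18; exact value R(4, 4) = 18.

The Erdős–Szekeres recurrence R(r, s) ≤ R(r−1, s) + R(r, s−1) applied to (r, s) = (4, 4) gives
  R(4, 4) ≤ R(3, 4) + R(4, 3) = 9 + 9 = 18.
(Recall R(2, k) = k and R is symmetric.) Here the recurrence bound is tight: a matching lower-bound construction on K_{17} shows R(4, 4) > 17, so R(4, 4) = 18 exactly.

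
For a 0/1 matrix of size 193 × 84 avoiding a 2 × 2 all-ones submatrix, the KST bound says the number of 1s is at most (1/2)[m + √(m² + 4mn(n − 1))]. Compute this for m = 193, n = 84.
z(193, 84; 2, 2) ≤ (1/2)[193 + √(193² + 4·193·84·83)] = (1/2)[193 + √5419633] = 1260.5053

Kővári–Sós–Turán: let r_1, ..., r_193 be the row sums and z = Σ r_i the total number of 1s. Each pair of columns can share at most one row with both entries 1 (else a 2×2 all-ones block appears), so Σ_i C(r_i, 2) ≤ C(84, 2) = 3486. By convexity Σ_i C(r_i, 2) ≥ 193·C(z/193, 2) = z(z − 193)/(2·193), giving z² − 193z − 193·84·83 ≤ 0 and hence z ≤ (1/2)[193 + √(37249 + 4·1345596)] = (1/2)[193 + √5419633] ≈ (1/2)(193 + 2328.0105) = 1260.5053.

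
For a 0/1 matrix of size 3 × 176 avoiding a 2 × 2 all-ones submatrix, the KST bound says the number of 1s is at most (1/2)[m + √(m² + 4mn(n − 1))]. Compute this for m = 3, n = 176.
z(3, 176; 2, 2) ≤ (1/2)[3 + √(3² + 4·3·176·175)] = (1/2)[3 + √369609] = 305.4774

Kővári–Sós–Turán: let r_1, ..., r_3 be the row sums and z = Σ r_i the total number of 1s. Each pair of columns can share at most one row with both entries 1 (else a 2×2 all-ones block appears), so Σ_i C(r_i, 2) ≤ C(176, 2) = 15400. By convexity Σ_i C(r_i, 2) ≥ 3·C(z/3, 2) = z(z − 3)/(2·3), giving z² − 3z − 3·176·175 ≤ 0 and hence z ≤ (1/2)[3 + √(9 + 4·92400)] = (1/2)[3 + √369609] ≈ (1/2)(3 + 607.9548) = 305.4774.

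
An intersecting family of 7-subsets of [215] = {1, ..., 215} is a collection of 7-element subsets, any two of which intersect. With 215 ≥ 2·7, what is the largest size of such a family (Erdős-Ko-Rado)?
max |F| = C(214, 6) = 124292458213

The Erdős-Ko-Rado theorem states: for n ≥ 2k, an intersecting family of k-subsets of an n-element set has size at most C(n − 1, k − 1), with equality for 'star' families {A ⊆ [n] : |A| = k, i ∈ A} (fix an element i). For n = 215, k = 7: C(214, 6) = 124292458213.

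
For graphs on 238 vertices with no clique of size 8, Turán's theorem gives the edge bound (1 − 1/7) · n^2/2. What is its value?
Turán density bound = (6/7) · 238^2/2 = 24276

Turán's theorem: ex(n, K_{r+1}) is achieved by the complete r-partite Turán graph T(n, r) with parts as balanced as possible, and is at most (1 − 1/r) · n^2/2. For r = 7, n = 238: the density bound is (6/7) · 56644/2 = 24276. Since 7 ∣ 238, the Turán graph T(238, 7) has parts of equal size 34, and its edge count e(T(238, 7)) = 24276 attains the density bound exactly.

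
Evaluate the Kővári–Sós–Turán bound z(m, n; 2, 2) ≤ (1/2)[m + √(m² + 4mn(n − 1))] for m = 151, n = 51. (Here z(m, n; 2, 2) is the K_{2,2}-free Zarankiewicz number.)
z(151, 51; 2, 2) ≤ (1/2)[151 + √(151² + 4·151·51·50)] = (1/2)[151 + √1563001] = 700.6002

Kővári–Sós–Turán: let r_1, ..., r_151 be the row sums and z = Σ r_i the total number of 1s. Each pair of columns can share at most one row with both entries 1 (else a 2×2 all-ones block appears), so Σ_i C(r_i, 2) ≤ C(51, 2) = 1275. By convexity Σ_i C(r_i, 2) ≥ 151·C(z/151, 2) = z(z − 151)/(2·151), giving z² − 151z − 151·51·50 ≤ 0 and hence z ≤ (1/2)[151 + √(22801 + 4·385050)] = (1/2)[151 + √1563001] ≈ (1/2)(151 + 1250.2004) = 700.6002.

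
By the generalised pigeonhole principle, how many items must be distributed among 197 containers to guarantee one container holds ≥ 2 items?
n = (2 − 1)·197 + 1 = 198

By the generalised pigeonhole principle, to guarantee some box contains ≥ r objects we need more than (r − 1) · k objects total. Threshold: n = (r − 1) · k + 1. With r = 2 and k = 197: n = 1 · 197 + 1 = 197 + 1 = 198. For n = 197 = 1 · 197, we can put exactly 1 objects in every box, avoiding 2 in any single one — so 198 is tight.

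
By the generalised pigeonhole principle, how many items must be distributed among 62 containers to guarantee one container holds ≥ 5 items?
n = (5 − 1)·62 + 1 = 249

By the generalised pigeonhole principle, to guarantee some box contains ≥ r objects we need more than (r − 1) · k objects total. Threshold: n = (r − 1) · k + 1. With r = 5 and k = 62: n = 4 · 62 + 1 = 248 + 1 = 249. For n = 248 = 4 · 62, we can put exactly 4 objects in every box, avoiding 5 in any single one — so 249 is tight.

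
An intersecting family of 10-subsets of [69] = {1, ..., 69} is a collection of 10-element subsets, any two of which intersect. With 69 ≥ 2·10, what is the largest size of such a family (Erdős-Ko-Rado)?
max |F| = C(68, 9) = 49280065120

The Erdős-Ko-Rado theorem states: for n ≥ 2k, an intersecting family of k-subsets of an n-element set has size at most C(n − 1, k − 1), with equality for 'star' families {A ⊆ [n] : |A| = k, i ∈ A} (fix an element i). For n = 69, k = 10: C(68, 9) = 49280065120.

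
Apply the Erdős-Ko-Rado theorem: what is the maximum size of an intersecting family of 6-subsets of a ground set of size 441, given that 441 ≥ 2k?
max |F| = C(440, 5) = 134331538088

Erdős-Ko-Rado (1961): when n ≥ 2k, max |F| = C(n−1, k−1). The bound is attained by the star {A : i ∈ A} for any fixed i ∈ [n]. Here C(441−1, 6−1) = C(440, 5) = 134331538088.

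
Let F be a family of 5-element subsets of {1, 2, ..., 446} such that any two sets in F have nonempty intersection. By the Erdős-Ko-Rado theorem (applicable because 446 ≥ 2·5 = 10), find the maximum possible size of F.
max |F| = C(445, 4) = 1611972895

The Erdős-Ko-Rado theorem states: for n ≥ 2k, an intersecting family of k-subsets of an n-element set has size at most C(n − 1, k − 1), with equality for 'star' families {A ⊆ [n] : |A| = k, i ∈ A} (fix an element i). For n = 446, k = 5: C(445, 4) = 1611972895.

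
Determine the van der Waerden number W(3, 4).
W(3, 4) = 293

W(3, 4) = 293. The lower bound W(3, 4) > 292 comes from an explicit good 3-colouring of [1, 292]; the upper bound W(3, 4) ≤ 293 was verified by exhaustive search over 3-colourings of [1, 293].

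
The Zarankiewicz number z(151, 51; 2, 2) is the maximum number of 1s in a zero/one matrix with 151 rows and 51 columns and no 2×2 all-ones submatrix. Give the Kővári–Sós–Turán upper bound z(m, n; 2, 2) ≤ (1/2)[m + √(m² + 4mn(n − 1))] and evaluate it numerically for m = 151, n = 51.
z(151, 51; 2, 2) ≤ (1/2)[151 + √(151² + 4·151·51·50)] = (1/2)[151 + √1563001] = 700.6002

Kővári–Sós–Turán: let r_1, ..., r_151 be the row sums and z = Σ r_i the total number of 1s. Each pair of columns can share at most one row with both entries 1 (else a 2×2 all-ones block appears), so Σ_i C(r_i, 2) ≤ C(51, 2) = 1275. By convexity Σ_i C(r_i, 2) ≥ 151·C(z/151, 2) = z(z − 151)/(2·151), giving z² − 151z − 151·51·50 ≤ 0 and hence z ≤ (1/2)[151 + √(22801 + 4·385050)] = (1/2)[151 + √1563001] ≈ (1/2)(151 + 1250.2004) = 700.6002.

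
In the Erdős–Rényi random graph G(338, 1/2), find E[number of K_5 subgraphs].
E[# K_5] = C(338, 5) · (1/2)^C(5, 2) = 35685838552 / 2^10 = 4460729819/128 = 34849451.7109375

For each 5-subset S of vertices (there are C(338, 5) = 35685838552 such S), let X_S = 1 if S induces a K_5 (all C(5, 2) = 10 edges present). Then P(X_S = 1) = (1/2)^10 = 1/1024. By linearity of expectation, E[# K_5] = C(338, 5) · (1/2)^10 = 35685838552 / 1024 = 4460729819/128 = 34849451.7109375.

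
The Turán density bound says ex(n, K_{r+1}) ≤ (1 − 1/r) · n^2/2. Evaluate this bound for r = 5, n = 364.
Turán density bound = (4/5) · 364^2/2 = 264992/5 ≈ 52998.4

Turán's theorem: ex(n, K_{r+1}) is achieved by the complete r-partite Turán graph T(n, r) with parts as balanced as possible, and is at most (1 − 1/r) · n^2/2. For r = 5, n = 364: the density bound is (4/5) · 132496/2 = 264992/5 ≈ 52998.4. The integer-valued extremum is e(T(364, 5)) = 52998, which is strictly less than the density bound 264992/5 since 5 ∤ 364 (the parts of T(364, 5) cannot all be equal).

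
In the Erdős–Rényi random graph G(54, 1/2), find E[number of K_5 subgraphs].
E[# K_5] = C(54, 5) · (1/2)^C(5, 2) = 3162510 / 2^10 = 1581255/512 ≈ 3088.388672

For each 5-subset S of vertices (there are C(54, 5) = 3162510 such S), let X_S = 1 if S induces a K_5 (all C(5, 2) = 10 edges present). Then P(X_S = 1) = (1/2)^10 = 1/1024. By linearity of expectation, E[# K_5] = C(54, 5) · (1/2)^10 = 3162510 / 1024 = 1581255/512 ≈ 3088.388672.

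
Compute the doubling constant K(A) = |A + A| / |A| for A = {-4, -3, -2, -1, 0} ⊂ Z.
K = |A + A| / |A| = 9/5

Enumerate A + A = {a + b : a, b ∈ A}. With |A| = 5, there are |A|^2 = 25 ordered sum pairs; collecting distinct values, A + A = {-8, -7, -6, -5, -4, -3, -2, -1, 0}, so |A + A| = 9. Thus K = 9/5. Here |A + A| = 2|A| − 1 = 9, the minimum possible — so K = 9/5 is minimal, which holds iff A is an arithmetic progression.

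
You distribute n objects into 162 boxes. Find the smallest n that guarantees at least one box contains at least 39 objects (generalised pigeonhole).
n = (39 − 1)·162 + 1 = 6157

By the generalised pigeonhole principle, to guarantee some box contains ≥ r objects we need more than (r − 1) · k objects total. Threshold: n = (r − 1) · k + 1. With r = 39 and k = 162: n = 38 · 162 + 1 = 6156 + 1 = 6157. For n = 6156 = 38 · 162, we can put exactly 38 objects in every box, avoiding 39 in any single one — so 6157 is tight.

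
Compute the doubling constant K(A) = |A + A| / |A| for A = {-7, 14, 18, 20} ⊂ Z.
K = |A + A| / |A| = 10/4 = 5/2

Enumerate A + A = {a + b : a, b ∈ A}. With |A| = 4, there are |A|^2 = 16 ordered sum pairs; collecting distinct values, A + A = {-14, 7, 11, 13, 28, 32, 34, 36, 38, 40}, so |A + A| = 10. Thus K = 10/4 = 5/2. For comparison, the minimum possible |A + A| over all 4-element sets is 2·4 − 1 = 7 (so min K = 7/4), attained only by arithmetic progressions.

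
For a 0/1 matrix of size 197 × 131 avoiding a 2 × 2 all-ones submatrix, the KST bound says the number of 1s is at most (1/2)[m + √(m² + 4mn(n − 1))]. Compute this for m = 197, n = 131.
z(197, 131; 2, 2) ≤ (1/2)[197 + √(197² + 4·197·131·130)] = (1/2)[197 + √13458449] = 1932.7879

Kővári–Sós–Turán: let r_1, ..., r_197 be the row sums and z = Σ r_i the total number of 1s. Each pair of columns can share at most one row with both entries 1 (else a 2×2 all-ones block appears), so Σ_i C(r_i, 2) ≤ C(131, 2) = 8515. By convexity Σ_i C(r_i, 2) ≥ 197·C(z/197, 2) = z(z − 197)/(2·197), giving z² − 197z − 197·131·130 ≤ 0 and hence z ≤ (1/2)[197 + √(38809 + 4·3354910)] = (1/2)[197 + √13458449] ≈ (1/2)(197 + 3668.5759) = 1932.7879.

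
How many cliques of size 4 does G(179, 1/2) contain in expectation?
E[# K_4] = C(179, 4) · (1/2)^C(4, 2) = 41356876 / 2^6 = 10339219/16 = 646201.1875

For each 4-subset S of vertices (there are C(179, 4) = 41356876 such S), let X_S = 1 if S induces a K_4 (all C(4, 2) = 6 edges present). Then P(X_S = 1) = (1/2)^6 = 1/64. By linearity of expectation, E[# K_4] = C(179, 4) · (1/2)^6 = 41356876 / 64 = 10339219/16 = 646201.1875.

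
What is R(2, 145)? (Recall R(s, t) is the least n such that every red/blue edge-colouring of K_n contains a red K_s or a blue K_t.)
R(2, 145) = 145

R(2, k) = k for all k ≥ 2: in a 2-colouring of K_k, either some edge is red (a red K_2) or all edges are blue (a blue K_k). And K_{144} coloured all-blue has no blue K_145, so R(2, 145) > 144. Hence R(2, 145) = 145.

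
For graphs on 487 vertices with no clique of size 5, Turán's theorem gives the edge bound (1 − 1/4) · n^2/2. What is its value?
Turán density bound = (3/4) · 487^2/2 = 711507/8 ≈ 88938.375

Turán's theorem: ex(n, K_{r+1}) is achieved by the complete r-partite Turán graph T(n, r) with parts as balanced as possible, and is at most (1 − 1/r) · n^2/2. For r = 4, n = 487: the density bound is (3/4) · 237169/2 = 711507/8 ≈ 88938.375. The integer-valued extremum is e(T(487, 4)) = 88938, which is strictly less than the density bound 711507/8 since 4 ∤ 487 (the parts of T(487, 4) cannot all be equal).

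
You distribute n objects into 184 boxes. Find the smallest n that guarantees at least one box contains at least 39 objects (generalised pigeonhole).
n = (39 − 1)·184 + 1 = 6993

By the generalised pigeonhole principle, to guarantee some box contains ≥ r objects we need more than (r − 1) · k objects total. Threshold: n = (r − 1) · k + 1. With r = 39 and k = 184: n = 38 · 184 + 1 = 6992 + 1 = 6993. For n = 6992 = 38 · 184, we can put exactly 38 objects in every box, avoiding 39 in any single one — so 6993 is tight.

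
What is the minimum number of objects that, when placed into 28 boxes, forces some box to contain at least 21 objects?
n = (21 − 1)·28 + 1 = 561

By the generalised pigeonhole principle, to guarantee some box contains ≥ r objects we need more than (r − 1) · k objects total. Threshold: n = (r − 1) · k + 1. With r = 21 and k = 28: n = 20 · 28 + 1 = 560 + 1 = 561. For n = 560 = 20 · 28, we can put exactly 20 objects in every box, avoiding 21 in any single one — so 561 is tight.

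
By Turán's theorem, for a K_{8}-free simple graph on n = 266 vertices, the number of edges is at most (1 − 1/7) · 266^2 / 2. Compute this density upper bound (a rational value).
Turán density bound = (6/7) · 266^2/2 = 30324

Turán's theorem: ex(n, K_{r+1}) is achieved by the complete r-partite Turán graph T(n, r) with parts as balanced as possible, and is at most (1 − 1/r) · n^2/2. For r = 7, n = 266: the density bound is (6/7) · 70756/2 = 30324. Since 7 ∣ 266, the Turán graph T(266, 7) has parts of equal size 38, and its edge count e(T(266, 7)) = 30324 attains the density bound exactly.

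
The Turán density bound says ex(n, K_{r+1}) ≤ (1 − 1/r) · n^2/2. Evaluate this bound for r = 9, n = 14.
Turán density bound = (8/9) · 14^2/2 = 784/9 ≈ 87.1111

Turán's theorem: ex(n, K_{r+1}) is achieved by the complete r-partite Turán graph T(n, r) with parts as balanced as possible, and is at most (1 − 1/r) · n^2/2. For r = 9, n = 14: the density bound is (8/9) · 196/2 = 784/9 ≈ 87.1111. The integer-valued extremum is e(T(14, 9)) = 86, which is strictly less than the density bound 784/9 since 9 ∤ 14 (the parts of T(14, 9) cannot all be equal).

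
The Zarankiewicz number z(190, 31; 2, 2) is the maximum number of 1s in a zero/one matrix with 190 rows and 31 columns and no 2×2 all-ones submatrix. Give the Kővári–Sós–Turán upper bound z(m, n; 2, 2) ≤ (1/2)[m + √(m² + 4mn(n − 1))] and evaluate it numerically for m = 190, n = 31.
z(190, 31; 2, 2) ≤ (1/2)[190 + √(190² + 4·190·31·30)] = (1/2)[190 + √742900] = 525.9582

Kővári–Sós–Turán: let r_1, ..., r_190 be the row sums and z = Σ r_i the total number of 1s. Each pair of columns can share at most one row with both entries 1 (else a 2×2 all-ones block appears), so Σ_i C(r_i, 2) ≤ C(31, 2) = 465. By convexity Σ_i C(r_i, 2) ≥ 190·C(z/190, 2) = z(z − 190)/(2·190), giving z² − 190z − 190·31·30 ≤ 0 and hence z ≤ (1/2)[190 + √(36100 + 4·176700)] = (1/2)[190 + √742900] ≈ (1/2)(190 + 861.9165) = 525.9582.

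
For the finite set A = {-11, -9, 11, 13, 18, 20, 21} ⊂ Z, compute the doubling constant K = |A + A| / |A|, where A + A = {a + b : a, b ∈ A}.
K = |A + A| / |A| = 25/7

Enumerate A + A = {a + b : a, b ∈ A}. With |A| = 7, there are |A|^2 = 49 ordered sum pairs; collecting distinct values, A + A = {-22, -20, -18, 0, 2, 4, 7, 9, 10, 11, 12, 22, 24, 26, 29, 31, 32, 33, 34, 36, 38, 39, 40, 41, 42}, so |A + A| = 25. Thus K = 25/7. For comparison, the minimum possible |A + A| over all 7-element sets is 2·7 − 1 = 13 (so min K = 13/7), attained only by arithmetic progressions.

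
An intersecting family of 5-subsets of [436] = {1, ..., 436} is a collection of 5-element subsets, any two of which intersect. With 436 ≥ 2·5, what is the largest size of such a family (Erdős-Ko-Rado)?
max |F| = C(435, 4) = 1471429260

The Erdős-Ko-Rado theorem states: for n ≥ 2k, an intersecting family of k-subsets of an n-element set has size at most C(n − 1, k − 1), with equality for 'star' families {A ⊆ [n] : |A| = k, i ∈ A} (fix an element i). For n = 436, k = 5: C(435, 4) = 1471429260.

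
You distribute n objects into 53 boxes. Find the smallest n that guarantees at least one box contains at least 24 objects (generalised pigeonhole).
n = (24 − 1)·53 + 1 = 1220

By the generalised pigeonhole principle, to guarantee some box contains ≥ r objects we need more than (r − 1) · k objects total. Threshold: n = (r − 1) · k + 1. With r = 24 and k = 53: n = 23 · 53 + 1 = 1219 + 1 = 1220. For n = 1219 = 23 · 53, we can put exactly 23 objects in every box, avoiding 24 in any single one — so 1220 is tight.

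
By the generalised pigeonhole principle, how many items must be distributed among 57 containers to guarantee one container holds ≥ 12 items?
n = (12 − 1)·57 + 1 = 628

By the generalised pigeonhole principle, to guarantee some box contains ≥ r objects we need more than (r − 1) · k objects total. Threshold: n = (r − 1) · k + 1. With r = 12 and k = 57: n = 11 · 57 + 1 = 627 + 1 = 628. For n = 627 = 11 · 57, we can put exactly 11 objects in every box, avoiding 12 in any single one — so 628 is tight.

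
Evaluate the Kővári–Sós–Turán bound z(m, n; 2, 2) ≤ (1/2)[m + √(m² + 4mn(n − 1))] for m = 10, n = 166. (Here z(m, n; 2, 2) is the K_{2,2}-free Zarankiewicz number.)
z(10, 166; 2, 2) ≤ (1/2)[10 + √(10² + 4·10·166·165)] = (1/2)[10 + √1095700] = 528.3784

Kővári–Sós–Turán: let r_1, ..., r_10 be the row sums and z = Σ r_i the total number of 1s. Each pair of columns can share at most one row with both entries 1 (else a 2×2 all-ones block appears), so Σ_i C(r_i, 2) ≤ C(166, 2) = 13695. By convexity Σ_i C(r_i, 2) ≥ 10·C(z/10, 2) = z(z − 10)/(2·10), giving z² − 10z − 10·166·165 ≤ 0 and hence z ≤ (1/2)[10 + √(100 + 4·273900)] = (1/2)[10 + √1095700] ≈ (1/2)(10 + 1046.7569) = 528.3784.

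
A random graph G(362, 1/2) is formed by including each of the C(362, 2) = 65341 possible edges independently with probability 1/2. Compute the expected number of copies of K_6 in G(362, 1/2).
E[# K_6] = C(362, 6) · (1/2)^C(6, 2) = 2997998892714 / 2^15 = 1498999446357/16384 ≈ 91491665.427063

For each 6-subset S of vertices (there are C(362, 6) = 2997998892714 such S), let X_S = 1 if S induces a K_6 (all C(6, 2) = 15 edges present). Then P(X_S = 1) = (1/2)^15 = 1/32768. By linearity of expectation, E[# K_6] = C(362, 6) · (1/2)^15 = 2997998892714 / 32768 = 1498999446357/16384 ≈ 91491665.427063.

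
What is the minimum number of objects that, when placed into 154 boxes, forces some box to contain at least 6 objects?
n = (6 − 1)·154 + 1 = 771

By the generalised pigeonhole principle, to guarantee some box contains ≥ r objects we need more than (r − 1) · k objects total. Threshold: n = (r − 1) · k + 1. With r = 6 and k = 154: n = 5 · 154 + 1 = 770 + 1 = 771. For n = 770 = 5 · 154, we can put exactly 5 objects in every box, avoiding 6 in any single one — so 771 is tight.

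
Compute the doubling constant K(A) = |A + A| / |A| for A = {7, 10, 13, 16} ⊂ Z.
K = |A + A| / |A| = 7/4

Enumerate A + A = {a + b : a, b ∈ A}. With |A| = 4, there are |A|^2 = 16 ordered sum pairs; collecting distinct values, A + A = {14, 17, 20, 23, 26, 29, 32}, so |A + A| = 7. Thus K = 7/4. Here |A + A| = 2|A| − 1 = 7, the minimum possible — so K = 7/4 is minimal, which holds iff A is an arithmetic progression.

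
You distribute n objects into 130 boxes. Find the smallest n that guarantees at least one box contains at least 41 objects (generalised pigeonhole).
n = (41 − 1)·130 + 1 = 5201

By the generalised pigeonhole principle, to guarantee some box contains ≥ r objects we need more than (r − 1) · k objects total. Threshold: n = (r − 1) · k + 1. With r = 41 and k = 130: n = 40 · 130 + 1 = 5200 + 1 = 5201. For n = 5200 = 40 · 130, we can put exactly 40 objects in every box, avoiding 41 in any single one — so 5201 is tight.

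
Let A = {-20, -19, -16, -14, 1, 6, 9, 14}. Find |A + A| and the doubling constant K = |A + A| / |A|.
K = |A + A| / |A| = 32/8 = 4

Enumerate A + A = {a + b : a, b ∈ A}. With |A| = 8, there are |A|^2 = 64 ordered sum pairs; collecting distinct values, A + A = {-40, -39, -38, -36, -35, -34, -33, -32, -30, -28, -19, -18, -15, -14, -13, -11, -10, -8, -7, -6, -5, -2, 0, 2, 7, 10, 12, 15, 18, 20, 23, 28}, so |A + A| = 32. Thus K = 32/8 = 4. For comparison, the minimum possible |A + A| over all 8-element sets is 2·8 − 1 = 15 (so min K = 15/8), attained only by arithmetic progressions.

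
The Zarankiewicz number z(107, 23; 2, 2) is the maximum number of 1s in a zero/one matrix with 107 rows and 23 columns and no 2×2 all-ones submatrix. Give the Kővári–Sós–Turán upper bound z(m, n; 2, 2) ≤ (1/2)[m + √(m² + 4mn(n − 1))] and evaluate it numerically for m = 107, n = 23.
z(107, 23; 2, 2) ≤ (1/2)[107 + √(107² + 4·107·23·22)] = (1/2)[107 + √228017] = 292.2556

Kővári–Sós–Turán: let r_1, ..., r_107 be the row sums and z = Σ r_i the total number of 1s. Each pair of columns can share at most one row with both entries 1 (else a 2×2 all-ones block appears), so Σ_i C(r_i, 2) ≤ C(23, 2) = 253. By convexity Σ_i C(r_i, 2) ≥ 107·C(z/107, 2) = z(z − 107)/(2·107), giving z² − 107z − 107·23·22 ≤ 0 and hence z ≤ (1/2)[107 + √(11449 + 4·54142)] = (1/2)[107 + √228017] ≈ (1/2)(107 + 477.5113) = 292.2556.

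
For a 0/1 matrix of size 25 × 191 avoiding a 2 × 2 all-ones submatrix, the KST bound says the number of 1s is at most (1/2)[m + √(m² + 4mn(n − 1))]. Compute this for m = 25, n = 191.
z(25, 191; 2, 2) ≤ (1/2)[25 + √(25² + 4·25·191·190)] = (1/2)[25 + √3629625] = 965.0787

Kővári–Sós–Turán: let r_1, ..., r_25 be the row sums and z = Σ r_i the total number of 1s. Each pair of columns can share at most one row with both entries 1 (else a 2×2 all-ones block appears), so Σ_i C(r_i, 2) ≤ C(191, 2) = 18145. By convexity Σ_i C(r_i, 2) ≥ 25·C(z/25, 2) = z(z − 25)/(2·25), giving z² − 25z − 25·191·190 ≤ 0 and hence z ≤ (1/2)[25 + √(625 + 4·907250)] = (1/2)[25 + √3629625] ≈ (1/2)(25 + 1905.1575) = 965.0787.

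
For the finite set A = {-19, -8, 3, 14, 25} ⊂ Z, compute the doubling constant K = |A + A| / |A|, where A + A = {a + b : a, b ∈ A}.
K = |A + A| / |A| = 9/5

Enumerate A + A = {a + b : a, b ∈ A}. With |A| = 5, there are |A|^2 = 25 ordered sum pairs; collecting distinct values, A + A = {-38, -27, -16, -5, 6, 17, 28, 39, 50}, so |A + A| = 9. Thus K = 9/5. Here |A + A| = 2|A| − 1 = 9, the minimum possible — so K = 9/5 is minimal, which holds iff A is an arithmetic progression.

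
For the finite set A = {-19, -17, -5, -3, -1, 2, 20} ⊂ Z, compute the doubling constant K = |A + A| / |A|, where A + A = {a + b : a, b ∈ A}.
K = |A + A| / |A| = 24/7

Enumerate A + A = {a + b : a, b ∈ A}. With |A| = 7, there are |A|^2 = 49 ordered sum pairs; collecting distinct values, A + A = {-38, -36, -34, -24, -22, -20, -18, -17, -15, -10, -8, -6, -4, -3, -2, -1, 1, 3, 4, 15, 17, 19, 22, 40}, so |A + A| = 24. Thus K = 24/7. For comparison, the minimum possible |A + A| over all 7-element sets is 2·7 − 1 = 13 (so min K = 13/7), attained only by arithmetic progressions.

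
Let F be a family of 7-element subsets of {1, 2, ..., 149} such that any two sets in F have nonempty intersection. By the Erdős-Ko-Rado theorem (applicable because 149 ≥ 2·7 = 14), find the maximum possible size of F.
max |F| = C(148, 6) = 13172431272

The Erdős-Ko-Rado theorem states: for n ≥ 2k, an intersecting family of k-subsets of an n-element set has size at most C(n − 1, k − 1), with equality for 'star' families {A ⊆ [n] : |A| = k, i ∈ A} (fix an element i). For n = 149, k = 7: C(148, 6) = 13172431272.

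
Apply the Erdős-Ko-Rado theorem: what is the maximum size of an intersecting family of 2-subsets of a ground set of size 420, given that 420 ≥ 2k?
max |F| = C(419, 1) = 419

Erdős-Ko-Rado (1961): when n ≥ 2k, max |F| = C(n−1, k−1). The bound is attained by the star {A : i ∈ A} for any fixed i ∈ [n]. Here C(420−1, 2−1) = C(419, 1) = 419.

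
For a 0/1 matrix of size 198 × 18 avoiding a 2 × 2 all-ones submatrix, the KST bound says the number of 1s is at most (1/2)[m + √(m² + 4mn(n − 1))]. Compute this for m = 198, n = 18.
z(198, 18; 2, 2) ≤ (1/2)[198 + √(198² + 4·198·18·17)] = (1/2)[198 + √281556] = 364.3093

Kővári–Sós–Turán: let r_1, ..., r_198 be the row sums and z = Σ r_i the total number of 1s. Each pair of columns can share at most one row with both entries 1 (else a 2×2 all-ones block appears), so Σ_i C(r_i, 2) ≤ C(18, 2) = 153. By convexity Σ_i C(r_i, 2) ≥ 198·C(z/198, 2) = z(z − 198)/(2·198), giving z² − 198z − 198·18·17 ≤ 0 and hence z ≤ (1/2)[198 + √(39204 + 4·60588)] = (1/2)[198 + √281556] ≈ (1/2)(198 + 530.6185) = 364.3093.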